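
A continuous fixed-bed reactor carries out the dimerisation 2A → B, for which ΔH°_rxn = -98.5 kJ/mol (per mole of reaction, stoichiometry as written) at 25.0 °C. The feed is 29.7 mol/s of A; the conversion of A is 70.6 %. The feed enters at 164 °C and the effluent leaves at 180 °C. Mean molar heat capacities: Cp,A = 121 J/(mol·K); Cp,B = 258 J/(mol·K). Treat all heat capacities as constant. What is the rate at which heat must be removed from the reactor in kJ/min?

Extent of reaction ξ = 0.706 × 29.7 / 2 = 10.484 mol/s
Reaction term: ξ·ΔH°_rxn = 10.484 × -98.5 = -1032.7 kJ/s
Sensible, feed 164→25 °C: -499.52 kJ/s
Outlet flows (mol/s): A 8.7318, B 10.484
Sensible, products 25→180 °C: 583.02 kJ/s
Q = ΔH = -949.18 kJ/s = -949.18 kW
Heat removed = 56951 kJ/min

Q_out = 57000 kJ/min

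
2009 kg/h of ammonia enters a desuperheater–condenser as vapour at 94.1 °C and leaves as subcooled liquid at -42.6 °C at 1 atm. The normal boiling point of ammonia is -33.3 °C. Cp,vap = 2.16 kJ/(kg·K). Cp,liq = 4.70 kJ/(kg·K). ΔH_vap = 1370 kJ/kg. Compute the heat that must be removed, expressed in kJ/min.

Q_c = 56500 kJ/min

vapour 94.1→-33.3 °C: -275.18 kJ/kg
condensation at -33.3 °C: -1370 kJ/kg
liquid -33.3→-42.6 °C: -43.71 kJ/kg
Δh = -275.18 + -1370 + -43.71 = -1688.9 kJ/kg
Q = ṁ·Δh = 2009 kg/h × -1688.9 kJ/kg = -3.393e+06 kJ/h
|Q| = 942.5 kW = 56550 kJ/min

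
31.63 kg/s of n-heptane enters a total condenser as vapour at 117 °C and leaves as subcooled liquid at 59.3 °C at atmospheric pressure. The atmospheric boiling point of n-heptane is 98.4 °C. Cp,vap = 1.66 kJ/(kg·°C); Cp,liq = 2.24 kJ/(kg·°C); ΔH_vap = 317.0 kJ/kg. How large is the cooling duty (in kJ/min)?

vapour 117→98.4 °C: -30.876 kJ/kg
condensation at 98.4 °C: -317 kJ/kg
liquid 98.4→59.3 °C: -87.584 kJ/kg
Δh = -30.876 + -317 + -87.584 = -435.46 kJ/kg
Q = ṁ·Δh = 31.63 kg/s × -435.46 kJ/kg = -13774 kJ/s
|Q| = 13774 kW = 826420 kJ/min

Q_c = 826000 kJ/min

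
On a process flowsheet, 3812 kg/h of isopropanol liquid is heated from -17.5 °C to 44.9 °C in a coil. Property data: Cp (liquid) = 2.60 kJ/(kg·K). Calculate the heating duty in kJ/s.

Q = ṁ·Cp·ΔT = 3812 × 2.60 × (44.9 − -17.5) = 618460 kJ/h
Converting: 618460 / 3600 s = 171.79 kW

Q = 172 kJ/s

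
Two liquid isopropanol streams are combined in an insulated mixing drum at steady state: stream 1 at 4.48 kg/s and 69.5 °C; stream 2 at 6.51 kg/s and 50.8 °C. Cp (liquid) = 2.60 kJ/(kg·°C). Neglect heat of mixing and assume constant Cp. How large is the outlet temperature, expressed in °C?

T_out = 58.4 °C

Energy balance with Q = 0: Σ ṁᵢCp,ᵢ(T_out − Tᵢ) = 0
Σ ṁᵢCp,ᵢTᵢ = 4.48×2.60×69.5 + 6.51×2.60×50.8 = 1669.4
Σ ṁᵢCp,ᵢ = 4.48×2.60 + 6.51×2.60 = 28.574
T_out = 1669.4 / 28.574 = 58.423 °C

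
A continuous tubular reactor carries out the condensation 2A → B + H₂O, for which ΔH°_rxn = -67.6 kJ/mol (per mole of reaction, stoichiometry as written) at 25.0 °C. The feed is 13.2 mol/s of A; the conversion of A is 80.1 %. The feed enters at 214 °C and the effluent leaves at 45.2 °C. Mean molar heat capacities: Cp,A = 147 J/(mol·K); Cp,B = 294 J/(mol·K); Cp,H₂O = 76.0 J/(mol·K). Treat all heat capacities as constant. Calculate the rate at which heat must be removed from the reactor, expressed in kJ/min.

Q_out = 40600 kJ/min

Extent of reaction ξ = 0.801 × 13.2 / 2 = 5.2866 mol/s
Reaction term: ξ·ΔH°_rxn = 5.2866 × -67.6 = -357.37 kJ/s
Sensible, feed 214→25 °C: -366.74 kJ/s
Outlet flows (mol/s): A 2.6268, B 5.2866, H₂O 5.2866
Sensible, products 25→45.2 °C: 47.312 kJ/s
Q = ΔH = -676.8 kJ/s = -676.8 kW
Heat removed = 40608 kJ/min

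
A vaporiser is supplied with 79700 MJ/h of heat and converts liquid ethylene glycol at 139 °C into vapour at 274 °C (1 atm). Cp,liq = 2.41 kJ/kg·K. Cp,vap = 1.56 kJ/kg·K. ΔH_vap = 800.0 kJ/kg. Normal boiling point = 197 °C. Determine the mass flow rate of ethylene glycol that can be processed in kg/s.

ṁ = 20.9 kg/s

Δh = 2.41×(197−139) + 800.0 + 1.56×(274−197) = 1059.9 kJ/kg
Q = 79700 MJ/h = 22139 kJ/s = 22139 kJ/s
ṁ = Q/Δh = 22139 / 1059.9 = 20.888 kg/s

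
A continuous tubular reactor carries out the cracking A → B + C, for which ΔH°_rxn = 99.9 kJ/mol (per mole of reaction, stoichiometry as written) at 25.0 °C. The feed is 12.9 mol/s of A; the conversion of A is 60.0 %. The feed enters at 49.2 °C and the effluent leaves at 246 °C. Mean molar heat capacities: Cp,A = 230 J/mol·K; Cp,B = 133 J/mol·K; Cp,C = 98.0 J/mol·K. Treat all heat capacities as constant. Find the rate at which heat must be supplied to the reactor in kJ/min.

Extent of reaction ξ = 0.600 × 12.9 = 7.74 mol/s
Reaction term: ξ·ΔH°_rxn = 7.74 × 99.9 = 773.23 kJ/s
Sensible, feed 49.2→25 °C: -71.801 kJ/s
Outlet flows (mol/s): A 5.16, B 7.74, C 7.74
Sensible, products 25→246 °C: 657.42 kJ/s
Q = ΔH = 1358.8 kJ/s = 1358.8 kW
Heat supplied = 81531 kJ/min

Q_in = 81500 kJ/min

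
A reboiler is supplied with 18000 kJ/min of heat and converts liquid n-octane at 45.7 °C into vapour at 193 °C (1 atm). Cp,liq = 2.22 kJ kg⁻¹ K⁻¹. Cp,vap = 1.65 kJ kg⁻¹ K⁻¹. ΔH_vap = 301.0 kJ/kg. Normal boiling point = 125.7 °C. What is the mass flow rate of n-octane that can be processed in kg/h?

ṁ = 1830 kg/h

Δh = 2.22×(125.7−45.7) + 301.0 + 1.65×(193−125.7) = 589.64 kJ/kg
Q = 18000 kJ/min = 300 kJ/s = 1.08e+06 kJ/h
ṁ = Q/Δh = 1.08e+06 / 589.64 = 1831.6 kg/h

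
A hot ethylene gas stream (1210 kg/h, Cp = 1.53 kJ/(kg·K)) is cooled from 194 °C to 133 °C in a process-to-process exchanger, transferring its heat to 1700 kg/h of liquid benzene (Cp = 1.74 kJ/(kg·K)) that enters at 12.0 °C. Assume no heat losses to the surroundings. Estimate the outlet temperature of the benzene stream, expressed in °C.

T_c,out = 50.2 °C

Heat released by hot stream: Q = 1210 × 1.53 × (194 − 133) = 112930 kJ/h
Energy balance on cold side (adiabatic exchanger): Q = ṁ_c·Cp_c·(T_c,out − T_c,in)
T_c,out = 12.0 + 112930/(1700 × 1.74) = 50.178 °C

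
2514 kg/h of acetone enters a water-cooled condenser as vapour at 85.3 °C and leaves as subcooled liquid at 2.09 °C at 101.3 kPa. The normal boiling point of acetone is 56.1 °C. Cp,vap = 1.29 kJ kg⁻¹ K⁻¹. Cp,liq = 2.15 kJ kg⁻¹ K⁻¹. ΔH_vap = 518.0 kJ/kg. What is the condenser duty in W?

vapour 85.3→56.1 °C: -37.668 kJ/kg
condensation at 56.1 °C: -518 kJ/kg
liquid 56.1→2.09 °C: -116.12 kJ/kg
Δh = -37.668 + -518 + -116.12 = -671.79 kJ/kg
Q = ṁ·Δh = 2514 kg/h × -671.79 kJ/kg = -1.6889e+06 kJ/h
|Q| = 469.13 kW = 469130 W

Q_c = 469000 W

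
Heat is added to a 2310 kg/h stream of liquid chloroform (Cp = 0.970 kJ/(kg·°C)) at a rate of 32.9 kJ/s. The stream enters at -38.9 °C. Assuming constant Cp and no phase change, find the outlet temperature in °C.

Q = 32.9 kJ/s = 118440 kJ/h
ΔT = Q/(ṁ·Cp) = 118440/(2310×0.970) = 52.858 K
T_out = -38.9 + 52.858 = 13.958 °C

T_out = 14.0 °C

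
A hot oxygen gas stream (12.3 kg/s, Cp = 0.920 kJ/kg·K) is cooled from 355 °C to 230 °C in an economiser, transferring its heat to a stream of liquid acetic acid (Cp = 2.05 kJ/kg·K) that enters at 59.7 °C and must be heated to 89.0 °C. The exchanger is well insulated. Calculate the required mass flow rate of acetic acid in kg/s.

ṁ_c = 23.5 kg/s

Heat released by hot stream: Q = 12.3 × 0.920 × (355 − 230) = 1414.5 kJ/s
Energy balance on cold side (adiabatic exchanger): Q = ṁ_c·Cp_c·(T_c,out − T_c,in)
ṁ_c = 1414.5 / [2.05 × (89.0 − 59.7)] = 23.549 kg/s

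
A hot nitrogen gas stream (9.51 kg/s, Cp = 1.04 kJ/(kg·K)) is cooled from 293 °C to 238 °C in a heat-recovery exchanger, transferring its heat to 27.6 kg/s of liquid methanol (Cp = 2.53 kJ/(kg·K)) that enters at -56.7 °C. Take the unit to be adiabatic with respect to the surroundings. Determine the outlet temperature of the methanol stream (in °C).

T_c,out = -48.9 °C

Heat released by hot stream: Q = 9.51 × 1.04 × (293 − 238) = 543.97 kJ/s
Energy balance on cold side (adiabatic exchanger): Q = ṁ_c·Cp_c·(T_c,out − T_c,in)
T_c,out = -56.7 + 543.97/(27.6 × 2.53) = -48.91 °C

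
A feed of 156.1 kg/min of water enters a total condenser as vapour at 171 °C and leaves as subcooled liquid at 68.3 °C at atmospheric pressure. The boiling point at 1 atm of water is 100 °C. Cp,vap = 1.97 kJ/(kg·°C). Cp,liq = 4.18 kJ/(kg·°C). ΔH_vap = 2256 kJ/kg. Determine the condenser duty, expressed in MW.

vapour 171→100 °C: -139.87 kJ/kg
condensation at 100 °C: -2256 kJ/kg
liquid 100→68.3 °C: -132.51 kJ/kg
Δh = -139.87 + -2256 + -132.51 = -2528.4 kJ/kg
Q = ṁ·Δh = 156.1 kg/min × -2528.4 kJ/kg = -394680 kJ/min
|Q| = 6578 kW = 6.578 MW

Q_c = 6.58 MW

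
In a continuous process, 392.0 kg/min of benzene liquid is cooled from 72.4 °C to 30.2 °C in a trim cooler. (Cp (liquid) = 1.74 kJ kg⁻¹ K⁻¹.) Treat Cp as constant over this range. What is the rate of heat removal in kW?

Q_c = 480 kW

Q = ṁ·Cp·ΔT = 392.0 × 1.74 × (30.2 − 72.4) = -28784 kJ/min
Converting: 28784 / 60 s = 479.73 kW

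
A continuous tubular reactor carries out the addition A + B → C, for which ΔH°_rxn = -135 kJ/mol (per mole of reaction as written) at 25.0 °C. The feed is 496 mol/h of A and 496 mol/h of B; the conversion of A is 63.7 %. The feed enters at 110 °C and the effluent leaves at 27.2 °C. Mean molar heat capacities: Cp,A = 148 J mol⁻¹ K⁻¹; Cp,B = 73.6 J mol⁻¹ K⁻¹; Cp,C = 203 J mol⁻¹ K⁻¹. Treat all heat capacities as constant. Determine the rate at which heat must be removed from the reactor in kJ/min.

Extent of reaction ξ = 0.637 × 496 = 315.95 mol/h
Reaction term: ξ·ΔH°_rxn = 315.95 × -135 = -42654 kJ/h
Sensible, feed 110→25 °C: -9342.7 kJ/h
Outlet flows (mol/h): A 180.05, B 180.05, C 315.95
Sensible, products 25→27.2 °C: 228.88 kJ/h
Q = ΔH = -51767 kJ/h = -14.38 kW
Heat removed = 862.79 kJ/min

Q_out = 863 kJ/min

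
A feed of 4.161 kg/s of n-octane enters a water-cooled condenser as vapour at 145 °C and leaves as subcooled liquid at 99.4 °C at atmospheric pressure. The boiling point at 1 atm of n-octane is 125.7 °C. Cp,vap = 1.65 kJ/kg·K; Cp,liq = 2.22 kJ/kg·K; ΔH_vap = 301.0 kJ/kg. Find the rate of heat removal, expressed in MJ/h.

Q_c = 5860 MJ/h

vapour 145→125.7 °C: -31.845 kJ/kg
condensation at 125.7 °C: -301 kJ/kg
liquid 125.7→99.4 °C: -58.386 kJ/kg
Δh = -31.845 + -301 + -58.386 = -391.23 kJ/kg
Q = ṁ·Δh = 4.161 kg/s × -391.23 kJ/kg = -1627.9 kJ/s
|Q| = 1627.9 kW = 5860.5 MJ/h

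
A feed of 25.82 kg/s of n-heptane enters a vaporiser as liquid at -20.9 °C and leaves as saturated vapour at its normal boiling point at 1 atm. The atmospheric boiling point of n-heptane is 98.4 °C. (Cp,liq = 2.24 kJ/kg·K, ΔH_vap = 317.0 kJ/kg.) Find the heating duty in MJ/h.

Q = 54300 MJ/h

liquid -20.9→98.4 °C: 267.23 kJ/kg
vaporisation at 98.4 °C: 317 kJ/kg
Δh = 267.23 + 317 = 584.23 kJ/kg
Q = ṁ·Δh = 25.82 kg/s × 584.23 kJ/kg = 15085 kJ/s
|Q| = 15085 kW = 54306 MJ/h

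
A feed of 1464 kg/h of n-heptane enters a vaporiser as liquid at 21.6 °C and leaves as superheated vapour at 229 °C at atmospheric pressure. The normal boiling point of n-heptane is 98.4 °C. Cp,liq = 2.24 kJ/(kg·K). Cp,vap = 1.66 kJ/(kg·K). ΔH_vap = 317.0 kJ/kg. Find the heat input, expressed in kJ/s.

liquid 21.6→98.4 °C: 172.03 kJ/kg
vaporisation at 98.4 °C: 317 kJ/kg
vapour 98.4→229 °C: 216.8 kJ/kg
Δh = 172.03 + 317 + 216.8 = 705.83 kJ/kg
Q = ṁ·Δh = 1464 kg/h × 705.83 kJ/kg = 1.0333e+06 kJ/h
|Q| = 287.04 kW

Q = 287 kJ/s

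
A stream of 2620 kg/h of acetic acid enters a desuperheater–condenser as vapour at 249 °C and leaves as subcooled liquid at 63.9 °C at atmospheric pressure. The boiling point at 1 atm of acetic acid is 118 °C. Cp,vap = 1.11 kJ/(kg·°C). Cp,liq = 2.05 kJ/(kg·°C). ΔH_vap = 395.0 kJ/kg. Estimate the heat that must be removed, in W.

vapour 249→118 °C: -145.41 kJ/kg
condensation at 118 °C: -395 kJ/kg
liquid 118→63.9 °C: -110.9 kJ/kg
Δh = -145.41 + -395 + -110.9 = -651.32 kJ/kg
Q = ṁ·Δh = 2620 kg/h × -651.32 kJ/kg = -1.7064e+06 kJ/h
|Q| = 474.01 kW = 474010 W

Q_c = 474000 W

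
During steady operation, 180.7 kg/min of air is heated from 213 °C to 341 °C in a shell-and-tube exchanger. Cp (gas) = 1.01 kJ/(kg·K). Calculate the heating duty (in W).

Q = ṁ·Cp·ΔT = 180.7 × 1.01 × (341 − 213) = 23361 kJ/min
Converting: 23361 / 60 s = 389.35 kW
Heating duty = 389350 W

Q = 389000 W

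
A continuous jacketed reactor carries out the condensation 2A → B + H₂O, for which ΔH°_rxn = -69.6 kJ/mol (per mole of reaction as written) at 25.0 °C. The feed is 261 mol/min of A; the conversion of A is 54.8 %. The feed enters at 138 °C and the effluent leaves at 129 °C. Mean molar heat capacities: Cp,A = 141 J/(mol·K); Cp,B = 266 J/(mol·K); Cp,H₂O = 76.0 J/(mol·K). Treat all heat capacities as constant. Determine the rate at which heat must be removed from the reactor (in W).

Q_out = 81000 W

Extent of reaction ξ = 0.548 × 261 / 2 = 71.514 mol/min
Reaction term: ξ·ΔH°_rxn = 71.514 × -69.6 = -4977.4 kJ/min
Sensible, feed 138→25 °C: -4158.5 kJ/min
Outlet flows (mol/min): A 117.97, B 71.514, H₂O 71.514
Sensible, products 25→129 °C: 4273.6 kJ/min
Q = ΔH = -4862.3 kJ/min = -81.039 kW
Heat removed = 81039 W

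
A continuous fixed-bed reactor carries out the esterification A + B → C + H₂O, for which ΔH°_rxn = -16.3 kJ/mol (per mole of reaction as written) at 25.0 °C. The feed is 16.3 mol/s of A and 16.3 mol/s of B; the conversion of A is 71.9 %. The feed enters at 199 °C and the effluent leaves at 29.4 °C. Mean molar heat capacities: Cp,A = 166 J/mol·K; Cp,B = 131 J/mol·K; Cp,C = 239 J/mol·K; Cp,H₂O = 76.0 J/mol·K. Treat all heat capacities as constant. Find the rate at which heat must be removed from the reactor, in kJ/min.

Q_out = 60700 kJ/min

Extent of reaction ξ = 0.719 × 16.3 = 11.72 mol/s
Reaction term: ξ·ΔH°_rxn = 11.72 × -16.3 = -191.03 kJ/s
Sensible, feed 199→25 °C: -842.35 kJ/s
Outlet flows (mol/s): A 4.5803, B 4.5803, C 11.72, H₂O 11.72
Sensible, products 25→29.4 °C: 22.229 kJ/s
Q = ΔH = -1011.2 kJ/s = -1011.2 kW
Heat removed = 60669 kJ/min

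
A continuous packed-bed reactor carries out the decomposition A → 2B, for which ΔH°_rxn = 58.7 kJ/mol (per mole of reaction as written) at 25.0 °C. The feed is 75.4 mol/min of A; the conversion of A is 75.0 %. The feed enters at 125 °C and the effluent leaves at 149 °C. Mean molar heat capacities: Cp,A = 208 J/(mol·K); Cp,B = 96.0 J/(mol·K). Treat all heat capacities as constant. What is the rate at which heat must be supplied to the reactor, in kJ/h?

Extent of reaction ξ = 0.750 × 75.4 = 56.55 mol/min
Reaction term: ξ·ΔH°_rxn = 56.55 × 58.7 = 3319.5 kJ/min
Sensible, feed 125→25 °C: -1568.3 kJ/min
Outlet flows (mol/min): A 18.85, B 113.1
Sensible, products 25→149 °C: 1832.5 kJ/min
Q = ΔH = 3583.7 kJ/min = 59.728 kW
Heat supplied = 215020 kJ/h

Q_in = 215000 kJ/h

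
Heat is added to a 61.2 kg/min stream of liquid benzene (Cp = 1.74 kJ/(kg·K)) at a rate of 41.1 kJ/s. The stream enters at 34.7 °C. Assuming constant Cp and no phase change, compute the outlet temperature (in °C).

T_out = 57.9 °C

Q = 41.1 kJ/s = 2466 kJ/min
ΔT = Q/(ṁ·Cp) = 2466/(61.2×1.74) = 23.158 K
T_out = 34.7 + 23.158 = 57.858 °C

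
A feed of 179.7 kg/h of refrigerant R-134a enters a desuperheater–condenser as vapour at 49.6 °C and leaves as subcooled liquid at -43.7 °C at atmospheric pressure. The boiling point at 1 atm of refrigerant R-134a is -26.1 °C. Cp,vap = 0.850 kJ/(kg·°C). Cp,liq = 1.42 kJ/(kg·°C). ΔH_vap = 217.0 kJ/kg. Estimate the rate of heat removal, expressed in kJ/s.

vapour 49.6→-26.1 °C: -64.345 kJ/kg
condensation at -26.1 °C: -217 kJ/kg
liquid -26.1→-43.7 °C: -24.992 kJ/kg
Δh = -64.345 + -217 + -24.992 = -306.34 kJ/kg
Q = ṁ·Δh = 179.7 kg/h × -306.34 kJ/kg = -55049 kJ/h
|Q| = 15.291 kW

Q_c = 15.3 kJ/s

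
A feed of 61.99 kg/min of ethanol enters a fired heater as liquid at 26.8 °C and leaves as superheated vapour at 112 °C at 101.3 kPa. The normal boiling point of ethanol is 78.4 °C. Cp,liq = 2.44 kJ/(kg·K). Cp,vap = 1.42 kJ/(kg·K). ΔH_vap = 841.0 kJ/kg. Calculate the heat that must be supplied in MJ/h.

Q = 3770 MJ/h

liquid 26.8→78.4 °C: 125.9 kJ/kg
vaporisation at 78.4 °C: 841 kJ/kg
vapour 78.4→112 °C: 47.712 kJ/kg
Δh = 125.9 + 841 + 47.712 = 1014.6 kJ/kg
Q = ṁ·Δh = 61.99 kg/min × 1014.6 kJ/kg = 62896 kJ/min
|Q| = 1048.3 kW = 3773.8 MJ/h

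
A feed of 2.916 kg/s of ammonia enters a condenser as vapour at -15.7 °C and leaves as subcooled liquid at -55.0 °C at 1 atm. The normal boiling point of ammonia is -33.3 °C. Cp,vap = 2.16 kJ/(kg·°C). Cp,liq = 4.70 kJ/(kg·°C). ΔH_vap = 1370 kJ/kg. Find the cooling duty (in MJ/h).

vapour -15.7→-33.3 °C: -38.016 kJ/kg
condensation at -33.3 °C: -1370 kJ/kg
liquid -33.3→-55.0 °C: -101.99 kJ/kg
Δh = -38.016 + -1370 + -101.99 = -1510 kJ/kg
Q = ṁ·Δh = 2.916 kg/s × -1510 kJ/kg = -4403.2 kJ/s
|Q| = 4403.2 kW = 15851 MJ/h

Q_c = 15900 MJ/h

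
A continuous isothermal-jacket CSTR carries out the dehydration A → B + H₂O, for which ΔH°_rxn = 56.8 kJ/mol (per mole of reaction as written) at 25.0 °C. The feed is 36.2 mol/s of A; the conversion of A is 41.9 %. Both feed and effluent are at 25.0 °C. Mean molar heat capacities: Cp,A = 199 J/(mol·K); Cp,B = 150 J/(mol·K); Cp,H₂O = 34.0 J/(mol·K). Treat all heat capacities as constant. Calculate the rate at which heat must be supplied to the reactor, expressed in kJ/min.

Q_in = 51700 kJ/min

Extent of reaction ξ = 0.419 × 36.2 = 15.168 mol/s
Reaction term: ξ·ΔH°_rxn = 15.168 × 56.8 = 861.53 kJ/s
Q = ΔH = 861.53 kJ/s = 861.53 kW
Heat supplied = 51692 kJ/min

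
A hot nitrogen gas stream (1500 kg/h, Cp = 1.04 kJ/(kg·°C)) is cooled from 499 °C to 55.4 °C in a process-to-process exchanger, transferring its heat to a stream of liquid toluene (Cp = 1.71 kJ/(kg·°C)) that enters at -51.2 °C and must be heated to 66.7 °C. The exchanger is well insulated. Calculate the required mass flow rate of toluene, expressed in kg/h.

ṁ_c = 3430 kg/h

Heat released by hot stream: Q = 1500 × 1.04 × (499 − 55.4) = 692020 kJ/h
Energy balance on cold side (adiabatic exchanger): Q = ṁ_c·Cp_c·(T_c,out − T_c,in)
ṁ_c = 692020 / [1.71 × (66.7 − -51.2)] = 3432.5 kg/h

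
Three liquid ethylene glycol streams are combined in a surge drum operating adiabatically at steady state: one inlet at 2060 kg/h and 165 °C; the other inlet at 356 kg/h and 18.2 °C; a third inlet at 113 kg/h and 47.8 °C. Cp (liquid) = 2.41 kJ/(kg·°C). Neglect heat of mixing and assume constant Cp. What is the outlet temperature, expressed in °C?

T_out = 139 °C

No heat crosses the boundary, so H_out = H_in.
T_out = Σ ṁᵢCp,ᵢTᵢ / Σ ṁᵢCp,ᵢ
      = 847790 / 6094.9 = 139.1 °C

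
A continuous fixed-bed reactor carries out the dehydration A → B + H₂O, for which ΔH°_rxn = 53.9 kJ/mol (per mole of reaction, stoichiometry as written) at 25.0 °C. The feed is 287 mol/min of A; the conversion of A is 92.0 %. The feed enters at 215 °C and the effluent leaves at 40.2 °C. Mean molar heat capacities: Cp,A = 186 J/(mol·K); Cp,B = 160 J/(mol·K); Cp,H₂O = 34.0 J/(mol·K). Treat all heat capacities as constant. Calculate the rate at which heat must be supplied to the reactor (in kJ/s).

Q_in = 82.2 kJ/s

Extent of reaction ξ = 0.920 × 287 = 264.04 mol/min
Reaction term: ξ·ΔH°_rxn = 264.04 × 53.9 = 14232 kJ/min
Sensible, feed 215→25 °C: -10143 kJ/min
Outlet flows (mol/min): A 22.96, B 264.04, H₂O 264.04
Sensible, products 25→40.2 °C: 843.51 kJ/min
Q = ΔH = 4932.7 kJ/min = 82.211 kW
Heat supplied = 82.211 kJ/s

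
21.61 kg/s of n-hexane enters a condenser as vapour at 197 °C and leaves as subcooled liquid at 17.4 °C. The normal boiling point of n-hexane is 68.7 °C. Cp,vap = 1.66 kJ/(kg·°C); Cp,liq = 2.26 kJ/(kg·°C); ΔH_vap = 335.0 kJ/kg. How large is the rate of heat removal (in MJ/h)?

vapour 197→68.7 °C: -212.98 kJ/kg
condensation at 68.7 °C: -335 kJ/kg
liquid 68.7→17.4 °C: -115.94 kJ/kg
Δh = -212.98 + -335 + -115.94 = -663.92 kJ/kg
Q = ṁ·Δh = 21.61 kg/s × -663.92 kJ/kg = -14347 kJ/s
|Q| = 14347 kW = 51650 MJ/h

Q_c = 51700 MJ/h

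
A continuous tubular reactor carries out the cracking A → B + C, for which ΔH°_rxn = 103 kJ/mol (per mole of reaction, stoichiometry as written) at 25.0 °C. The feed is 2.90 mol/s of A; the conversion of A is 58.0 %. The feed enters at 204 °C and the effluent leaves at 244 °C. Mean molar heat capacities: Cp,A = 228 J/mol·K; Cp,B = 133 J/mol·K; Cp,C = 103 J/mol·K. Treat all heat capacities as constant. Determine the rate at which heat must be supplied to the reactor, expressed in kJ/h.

Extent of reaction ξ = 0.580 × 2.90 = 1.682 mol/s
Reaction term: ξ·ΔH°_rxn = 1.682 × 103 = 173.25 kJ/s
Sensible, feed 204→25 °C: -118.35 kJ/s
Outlet flows (mol/s): A 1.218, B 1.682, C 1.682
Sensible, products 25→244 °C: 147.75 kJ/s
Q = ΔH = 202.64 kJ/s = 202.64 kW
Heat supplied = 729510 kJ/h

Q_in = 730000 kJ/h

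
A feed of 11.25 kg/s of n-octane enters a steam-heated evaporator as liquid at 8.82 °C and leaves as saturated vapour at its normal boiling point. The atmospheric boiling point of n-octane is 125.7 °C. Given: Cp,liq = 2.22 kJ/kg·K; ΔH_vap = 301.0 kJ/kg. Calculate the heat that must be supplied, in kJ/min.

liquid 8.82→125.7 °C: 259.47 kJ/kg
vaporisation at 125.7 °C: 301 kJ/kg
Δh = 259.47 + 301 = 560.47 kJ/kg
Q = ṁ·Δh = 11.25 kg/s × 560.47 kJ/kg = 6305.3 kJ/s
|Q| = 6305.3 kW = 378320 kJ/min

Q = 378000 kJ/min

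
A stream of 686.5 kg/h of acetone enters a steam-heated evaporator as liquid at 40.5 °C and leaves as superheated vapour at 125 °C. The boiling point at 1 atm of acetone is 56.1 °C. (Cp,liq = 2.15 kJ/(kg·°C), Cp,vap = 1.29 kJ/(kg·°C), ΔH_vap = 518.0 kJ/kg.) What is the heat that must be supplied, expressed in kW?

Q = 122 kW

liquid 40.5→56.1 °C: 33.54 kJ/kg
vaporisation at 56.1 °C: 518 kJ/kg
vapour 56.1→125 °C: 88.881 kJ/kg
Δh = 33.54 + 518 + 88.881 = 640.42 kJ/kg
Q = ṁ·Δh = 686.5 kg/h × 640.42 kJ/kg = 439650 kJ/h
|Q| = 122.12 kW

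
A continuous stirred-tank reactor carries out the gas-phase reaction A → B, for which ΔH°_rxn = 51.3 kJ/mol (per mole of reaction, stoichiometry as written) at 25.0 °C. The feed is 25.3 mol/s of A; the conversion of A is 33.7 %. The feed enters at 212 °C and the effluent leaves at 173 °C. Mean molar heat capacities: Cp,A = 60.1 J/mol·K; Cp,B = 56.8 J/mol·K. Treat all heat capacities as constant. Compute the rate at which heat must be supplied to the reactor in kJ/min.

Extent of reaction ξ = 0.337 × 25.3 = 8.5261 mol/s
Reaction term: ξ·ΔH°_rxn = 8.5261 × 51.3 = 437.39 kJ/s
Sensible, feed 212→25 °C: -284.34 kJ/s
Outlet flows (mol/s): A 16.774, B 8.5261
Sensible, products 25→173 °C: 220.87 kJ/s
Q = ΔH = 373.92 kJ/s = 373.92 kW
Heat supplied = 22435 kJ/min

Q_in = 22400 kJ/min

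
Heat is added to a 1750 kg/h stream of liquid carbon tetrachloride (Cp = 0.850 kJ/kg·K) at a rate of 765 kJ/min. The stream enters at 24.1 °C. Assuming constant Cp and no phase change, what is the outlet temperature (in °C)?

Q = 765 kJ/min = 45900 kJ/h
ΔT = Q/(ṁ·Cp) = 45900/(1750×0.850) = 30.857 K
T_out = 24.1 + 30.857 = 54.957 °C

T_out = 55.0 °C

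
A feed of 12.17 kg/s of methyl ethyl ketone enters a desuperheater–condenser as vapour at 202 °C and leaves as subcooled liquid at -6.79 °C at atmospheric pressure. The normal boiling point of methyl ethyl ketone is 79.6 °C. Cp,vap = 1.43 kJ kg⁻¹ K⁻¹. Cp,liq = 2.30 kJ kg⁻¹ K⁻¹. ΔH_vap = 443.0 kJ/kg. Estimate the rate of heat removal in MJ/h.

Q_c = 35800 MJ/h

vapour 202→79.6 °C: -175.03 kJ/kg
condensation at 79.6 °C: -443 kJ/kg
liquid 79.6→-6.79 °C: -198.7 kJ/kg
Δh = -175.03 + -443 + -198.7 = -816.73 kJ/kg
Q = ṁ·Δh = 12.17 kg/s × -816.73 kJ/kg = -9939.6 kJ/s
|Q| = 9939.6 kW = 35783 MJ/h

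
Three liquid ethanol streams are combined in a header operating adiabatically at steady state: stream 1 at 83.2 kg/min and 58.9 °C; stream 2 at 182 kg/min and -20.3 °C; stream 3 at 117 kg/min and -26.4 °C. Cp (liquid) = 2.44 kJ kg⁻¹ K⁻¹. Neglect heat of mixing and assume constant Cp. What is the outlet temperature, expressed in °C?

T_out = -4.93 °C

Energy balance with Q = 0: Σ ṁᵢCp,ᵢ(T_out − Tᵢ) = 0
Σ ṁᵢCp,ᵢTᵢ = 83.2×2.44×58.9 + 182×2.44×-20.3 + 117×2.44×-26.4 = -4594.3
Σ ṁᵢCp,ᵢ = 83.2×2.44 + 182×2.44 + 117×2.44 = 932.57
T_out = -4594.3 / 932.57 = -4.9265 °C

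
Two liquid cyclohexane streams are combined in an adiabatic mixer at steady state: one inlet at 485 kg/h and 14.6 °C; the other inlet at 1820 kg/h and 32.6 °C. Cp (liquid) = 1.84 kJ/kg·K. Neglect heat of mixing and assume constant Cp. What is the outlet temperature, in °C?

No heat crosses the boundary, so H_out = H_in.
T_out = Σ ṁᵢCp,ᵢTᵢ / Σ ṁᵢCp,ᵢ
      = 122200 / 4241.2 = 28.813 °C

T_out = 28.8 °C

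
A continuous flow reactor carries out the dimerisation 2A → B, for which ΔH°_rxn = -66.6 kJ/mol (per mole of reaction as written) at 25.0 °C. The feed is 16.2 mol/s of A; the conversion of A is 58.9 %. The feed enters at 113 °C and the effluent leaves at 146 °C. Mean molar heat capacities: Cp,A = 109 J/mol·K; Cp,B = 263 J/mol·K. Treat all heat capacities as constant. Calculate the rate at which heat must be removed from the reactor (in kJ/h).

Q_out = 841000 kJ/h

Extent of reaction ξ = 0.589 × 16.2 / 2 = 4.7709 mol/s
Reaction term: ξ·ΔH°_rxn = 4.7709 × -66.6 = -317.74 kJ/s
Sensible, feed 113→25 °C: -155.39 kJ/s
Outlet flows (mol/s): A 6.6582, B 4.7709
Sensible, products 25→146 °C: 239.64 kJ/s
Q = ΔH = -233.49 kJ/s = -233.49 kW
Heat removed = 840570 kJ/h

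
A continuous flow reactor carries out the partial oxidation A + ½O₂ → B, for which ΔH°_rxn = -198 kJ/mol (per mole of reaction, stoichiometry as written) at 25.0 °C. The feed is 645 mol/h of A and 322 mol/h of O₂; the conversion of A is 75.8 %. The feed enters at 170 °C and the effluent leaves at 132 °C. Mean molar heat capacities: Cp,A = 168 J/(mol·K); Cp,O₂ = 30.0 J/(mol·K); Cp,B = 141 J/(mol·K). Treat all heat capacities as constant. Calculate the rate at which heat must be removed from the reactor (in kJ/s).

Extent of reaction ξ = 0.758 × 645 = 488.91 mol/h
Reaction term: ξ·ΔH°_rxn = 488.91 × -198 = -96804 kJ/h
Sensible, feed 170→25 °C: -17113 kJ/h
Outlet flows (mol/h): A 156.09, O₂ 77.545, B 488.91
Sensible, products 25→132 °C: 10431 kJ/h
Q = ΔH = -103490 kJ/h = -28.746 kW
Heat removed = 28.746 kJ/s

Q_out = 28.7 kJ/s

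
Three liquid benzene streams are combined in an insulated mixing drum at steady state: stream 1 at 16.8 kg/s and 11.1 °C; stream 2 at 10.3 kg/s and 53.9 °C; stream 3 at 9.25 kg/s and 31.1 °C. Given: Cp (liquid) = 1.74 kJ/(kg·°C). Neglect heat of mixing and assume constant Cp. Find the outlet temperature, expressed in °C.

T_out = 28.3 °C

Energy balance with Q = 0: Σ ṁᵢCp,ᵢ(T_out − Tᵢ) = 0
Σ ṁᵢCp,ᵢTᵢ = 16.8×1.74×11.1 + 10.3×1.74×53.9 + 9.25×1.74×31.1 = 1791
Σ ṁᵢCp,ᵢ = 16.8×1.74 + 10.3×1.74 + 9.25×1.74 = 63.249
T_out = 1791 / 63.249 = 28.317 °C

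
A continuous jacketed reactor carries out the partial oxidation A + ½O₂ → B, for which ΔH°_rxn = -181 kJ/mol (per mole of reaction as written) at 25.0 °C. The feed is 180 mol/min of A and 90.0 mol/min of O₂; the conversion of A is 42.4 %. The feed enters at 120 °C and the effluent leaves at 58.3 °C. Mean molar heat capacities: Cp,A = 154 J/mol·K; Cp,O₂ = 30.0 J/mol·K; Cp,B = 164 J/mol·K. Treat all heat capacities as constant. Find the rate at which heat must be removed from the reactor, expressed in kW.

Q_out = 262 kW

Extent of reaction ξ = 0.424 × 180 = 76.32 mol/min
Reaction term: ξ·ΔH°_rxn = 76.32 × -181 = -13814 kJ/min
Sensible, feed 120→25 °C: -2889.9 kJ/min
Outlet flows (mol/min): A 103.68, O₂ 51.84, B 76.32
Sensible, products 25→58.3 °C: 1000.3 kJ/min
Q = ΔH = -15704 kJ/min = -261.73 kW
Heat removed = 261.73 kW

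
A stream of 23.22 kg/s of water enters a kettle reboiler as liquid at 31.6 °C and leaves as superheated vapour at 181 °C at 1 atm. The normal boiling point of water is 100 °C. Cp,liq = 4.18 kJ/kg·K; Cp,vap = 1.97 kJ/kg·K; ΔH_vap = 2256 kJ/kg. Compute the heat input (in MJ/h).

liquid 31.6→100 °C: 285.91 kJ/kg
vaporisation at 100 °C: 2256 kJ/kg
vapour 100→181 °C: 159.57 kJ/kg
Δh = 285.91 + 2256 + 159.57 = 2701.5 kJ/kg
Q = ṁ·Δh = 23.22 kg/s × 2701.5 kJ/kg = 62728 kJ/s
|Q| = 62728 kW = 225820 MJ/h

Q = 226000 MJ/h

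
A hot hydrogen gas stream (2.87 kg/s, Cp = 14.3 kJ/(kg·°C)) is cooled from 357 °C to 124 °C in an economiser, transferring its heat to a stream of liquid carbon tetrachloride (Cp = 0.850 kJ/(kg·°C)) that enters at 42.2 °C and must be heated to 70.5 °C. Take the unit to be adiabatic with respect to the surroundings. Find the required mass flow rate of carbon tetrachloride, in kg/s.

Heat released by hot stream: Q = 2.87 × 14.3 × (357 − 124) = 9562.6 kJ/s
Energy balance on cold side (adiabatic exchanger): Q = ṁ_c·Cp_c·(T_c,out − T_c,in)
ṁ_c = 9562.6 / [0.850 × (70.5 − 42.2)] = 397.53 kg/s

ṁ_c = 398 kg/s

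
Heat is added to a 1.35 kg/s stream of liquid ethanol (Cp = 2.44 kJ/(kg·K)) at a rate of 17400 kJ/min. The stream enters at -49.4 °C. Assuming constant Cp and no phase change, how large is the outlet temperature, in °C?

T_out = 38.6 °C

Q = 17400 kJ/min = 290 kJ/s
ΔT = Q/(ṁ·Cp) = 290/(1.35×2.44) = 88.039 K
T_out = -49.4 + 88.039 = 38.639 °C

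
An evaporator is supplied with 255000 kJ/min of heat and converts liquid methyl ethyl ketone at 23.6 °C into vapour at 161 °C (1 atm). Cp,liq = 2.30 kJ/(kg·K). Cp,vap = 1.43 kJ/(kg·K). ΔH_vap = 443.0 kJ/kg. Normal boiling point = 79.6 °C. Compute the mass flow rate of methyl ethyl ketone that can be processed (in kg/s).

Δh = 2.30×(79.6−23.6) + 443.0 + 1.43×(161−79.6) = 688.2 kJ/kg
Q = 255000 kJ/min = 4250 kJ/s = 4250 kJ/s
ṁ = Q/Δh = 4250 / 688.2 = 6.1755 kg/s

ṁ = 6.18 kg/s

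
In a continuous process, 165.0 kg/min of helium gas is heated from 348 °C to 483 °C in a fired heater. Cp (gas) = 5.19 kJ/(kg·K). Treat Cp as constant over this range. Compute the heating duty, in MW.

Q = ṁ·Cp·ΔT = 165.0 × 5.19 × (483 − 348) = 115610 kJ/min
Converting: 115610 / 60 s = 1926.8 kW
Heating duty = 1.9268 MW

Q = 1.93 MW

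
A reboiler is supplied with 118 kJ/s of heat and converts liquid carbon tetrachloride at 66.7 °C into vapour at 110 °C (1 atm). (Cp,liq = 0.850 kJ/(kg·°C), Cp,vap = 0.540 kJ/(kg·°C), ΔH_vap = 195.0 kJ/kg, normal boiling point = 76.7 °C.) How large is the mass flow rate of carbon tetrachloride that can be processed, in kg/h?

ṁ = 1920 kg/h

Δh = 0.850×(76.7−66.7) + 195.0 + 0.540×(110−76.7) = 221.48 kJ/kg
Q = 118 kJ/s = 118 kJ/s = 424800 kJ/h
ṁ = Q/Δh = 424800 / 221.48 = 1918 kg/h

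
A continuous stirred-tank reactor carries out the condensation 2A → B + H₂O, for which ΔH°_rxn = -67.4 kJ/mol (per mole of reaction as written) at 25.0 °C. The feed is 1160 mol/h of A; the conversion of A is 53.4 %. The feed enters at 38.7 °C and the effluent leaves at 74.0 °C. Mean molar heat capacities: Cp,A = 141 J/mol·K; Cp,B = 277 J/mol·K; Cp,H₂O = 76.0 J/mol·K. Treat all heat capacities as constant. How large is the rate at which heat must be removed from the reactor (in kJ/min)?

Extent of reaction ξ = 0.534 × 1160 / 2 = 309.72 mol/h
Reaction term: ξ·ΔH°_rxn = 309.72 × -67.4 = -20875 kJ/h
Sensible, feed 38.7→25 °C: -2240.8 kJ/h
Outlet flows (mol/h): A 540.56, B 309.72, H₂O 309.72
Sensible, products 25→74.0 °C: 9092 kJ/h
Q = ΔH = -14024 kJ/h = -3.8955 kW
Heat removed = 233.73 kJ/min

Q_out = 234 kJ/min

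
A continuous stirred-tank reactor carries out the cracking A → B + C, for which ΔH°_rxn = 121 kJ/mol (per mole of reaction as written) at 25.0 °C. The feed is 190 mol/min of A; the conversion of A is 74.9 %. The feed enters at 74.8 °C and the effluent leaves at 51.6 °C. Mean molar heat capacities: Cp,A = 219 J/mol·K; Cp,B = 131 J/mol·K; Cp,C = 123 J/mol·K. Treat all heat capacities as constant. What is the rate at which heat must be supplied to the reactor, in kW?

Q_in = 273 kW

Extent of reaction ξ = 0.749 × 190 = 142.31 mol/min
Reaction term: ξ·ΔH°_rxn = 142.31 × 121 = 17220 kJ/min
Sensible, feed 74.8→25 °C: -2072.2 kJ/min
Outlet flows (mol/min): A 47.69, B 142.31, C 142.31
Sensible, products 25→51.6 °C: 1239.3 kJ/min
Q = ΔH = 16387 kJ/min = 273.11 kW
Heat supplied = 273.11 kW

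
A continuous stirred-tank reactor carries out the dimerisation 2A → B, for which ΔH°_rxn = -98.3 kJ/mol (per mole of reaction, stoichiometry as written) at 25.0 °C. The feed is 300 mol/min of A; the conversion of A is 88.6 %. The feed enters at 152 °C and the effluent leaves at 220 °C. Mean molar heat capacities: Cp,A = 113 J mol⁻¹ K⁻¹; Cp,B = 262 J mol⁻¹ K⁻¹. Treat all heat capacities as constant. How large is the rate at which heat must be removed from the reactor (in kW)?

Extent of reaction ξ = 0.886 × 300 / 2 = 132.9 mol/min
Reaction term: ξ·ΔH°_rxn = 132.9 × -98.3 = -13064 kJ/min
Sensible, feed 152→25 °C: -4305.3 kJ/min
Outlet flows (mol/min): A 34.2, B 132.9
Sensible, products 25→220 °C: 7543.5 kJ/min
Q = ΔH = -9825.9 kJ/min = -163.77 kW
Heat removed = 163.77 kW

Q_out = 164 kW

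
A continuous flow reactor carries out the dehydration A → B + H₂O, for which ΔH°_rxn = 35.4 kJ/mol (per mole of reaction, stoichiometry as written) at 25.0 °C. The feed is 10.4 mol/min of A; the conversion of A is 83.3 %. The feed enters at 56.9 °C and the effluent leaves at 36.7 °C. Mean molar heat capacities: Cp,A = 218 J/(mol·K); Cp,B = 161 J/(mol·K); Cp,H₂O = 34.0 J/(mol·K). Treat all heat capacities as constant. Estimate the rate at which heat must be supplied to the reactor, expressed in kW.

Extent of reaction ξ = 0.833 × 10.4 = 8.6632 mol/min
Reaction term: ξ·ΔH°_rxn = 8.6632 × 35.4 = 306.68 kJ/min
Sensible, feed 56.9→25 °C: -72.324 kJ/min
Outlet flows (mol/min): A 1.7368, B 8.6632, H₂O 8.6632
Sensible, products 25→36.7 °C: 24.195 kJ/min
Q = ΔH = 258.55 kJ/min = 4.3091 kW
Heat supplied = 4.3091 kW

Q_in = 4.31 kW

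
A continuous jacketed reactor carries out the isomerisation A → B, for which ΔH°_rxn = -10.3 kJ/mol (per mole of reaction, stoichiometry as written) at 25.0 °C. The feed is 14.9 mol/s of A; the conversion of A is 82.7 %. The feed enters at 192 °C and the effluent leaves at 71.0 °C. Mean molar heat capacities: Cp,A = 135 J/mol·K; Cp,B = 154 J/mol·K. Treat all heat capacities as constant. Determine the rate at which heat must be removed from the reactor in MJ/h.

Q_out = 1290 MJ/h

Extent of reaction ξ = 0.827 × 14.9 = 12.322 mol/s
Reaction term: ξ·ΔH°_rxn = 12.322 × -10.3 = -126.92 kJ/s
Sensible, feed 192→25 °C: -335.92 kJ/s
Outlet flows (mol/s): A 2.5777, B 12.322
Sensible, products 25→71.0 °C: 103.3 kJ/s
Q = ΔH = -359.54 kJ/s = -359.54 kW
Heat removed = 1294.3 MJ/h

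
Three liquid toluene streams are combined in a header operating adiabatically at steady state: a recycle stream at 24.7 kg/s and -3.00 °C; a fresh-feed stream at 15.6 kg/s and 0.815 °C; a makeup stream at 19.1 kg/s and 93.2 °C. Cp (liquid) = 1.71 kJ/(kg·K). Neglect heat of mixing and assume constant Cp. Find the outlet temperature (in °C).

Energy balance with Q = 0: Σ ṁᵢCp,ᵢ(T_out − Tᵢ) = 0
T_out = Σ ṁᵢCp,ᵢTᵢ / Σ ṁᵢCp,ᵢ
      = 2939 / 101.57 = 28.935 °C

T_out = 28.9 °C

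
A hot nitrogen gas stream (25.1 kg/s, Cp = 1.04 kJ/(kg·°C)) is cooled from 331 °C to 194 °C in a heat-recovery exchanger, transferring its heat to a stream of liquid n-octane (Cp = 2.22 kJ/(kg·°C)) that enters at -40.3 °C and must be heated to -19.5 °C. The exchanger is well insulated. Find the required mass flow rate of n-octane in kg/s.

ṁ_c = 77.4 kg/s

Heat released by hot stream: Q = 25.1 × 1.04 × (331 − 194) = 3576.2 kJ/s
Energy balance on cold side (adiabatic exchanger): Q = ṁ_c·Cp_c·(T_c,out − T_c,in)
ṁ_c = 3576.2 / [2.22 × (-19.5 − -40.3)] = 77.448 kg/s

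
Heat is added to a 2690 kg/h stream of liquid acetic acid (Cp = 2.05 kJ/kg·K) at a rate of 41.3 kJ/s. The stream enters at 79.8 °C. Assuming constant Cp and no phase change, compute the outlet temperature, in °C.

Q = 41.3 kJ/s = 148680 kJ/h
ΔT = Q/(ṁ·Cp) = 148680/(2690×2.05) = 26.962 K
T_out = 79.8 + 26.962 = 106.76 °C

T_out = 107 °C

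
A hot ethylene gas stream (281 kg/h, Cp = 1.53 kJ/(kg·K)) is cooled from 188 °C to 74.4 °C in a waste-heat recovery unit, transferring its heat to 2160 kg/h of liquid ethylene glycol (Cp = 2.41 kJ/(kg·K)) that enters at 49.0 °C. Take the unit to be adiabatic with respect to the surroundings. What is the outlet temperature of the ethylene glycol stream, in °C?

Heat released by hot stream: Q = 281 × 1.53 × (188 − 74.4) = 48840 kJ/h
Energy balance on cold side (adiabatic exchanger): Q = ṁ_c·Cp_c·(T_c,out − T_c,in)
T_c,out = 49.0 + 48840/(2160 × 2.41) = 58.382 °C

T_c,out = 58.4 °C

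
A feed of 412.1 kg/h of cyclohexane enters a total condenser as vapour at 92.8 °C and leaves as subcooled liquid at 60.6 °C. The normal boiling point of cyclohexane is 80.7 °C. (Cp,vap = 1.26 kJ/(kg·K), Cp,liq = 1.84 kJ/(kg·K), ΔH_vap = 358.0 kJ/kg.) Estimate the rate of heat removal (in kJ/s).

Q_c = 47.0 kJ/s

vapour 92.8→80.7 °C: -15.246 kJ/kg
condensation at 80.7 °C: -358 kJ/kg
liquid 80.7→60.6 °C: -36.984 kJ/kg
Δh = -15.246 + -358 + -36.984 = -410.23 kJ/kg
Q = ṁ·Δh = 412.1 kg/h × -410.23 kJ/kg = -169060 kJ/h
|Q| = 46.96 kW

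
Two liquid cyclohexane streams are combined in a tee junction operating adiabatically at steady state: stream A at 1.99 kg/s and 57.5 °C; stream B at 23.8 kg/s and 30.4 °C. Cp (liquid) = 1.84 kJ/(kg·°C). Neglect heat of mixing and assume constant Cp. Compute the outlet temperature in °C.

No heat crosses the boundary, so H_out = H_in.
Σ ṁᵢCp,ᵢTᵢ = 1.99×1.84×57.5 + 23.8×1.84×30.4 = 1541.8
Σ ṁᵢCp,ᵢ = 1.99×1.84 + 23.8×1.84 = 47.454
T_out = 1541.8 / 47.454 = 32.491 °C

T_out = 32.5 °C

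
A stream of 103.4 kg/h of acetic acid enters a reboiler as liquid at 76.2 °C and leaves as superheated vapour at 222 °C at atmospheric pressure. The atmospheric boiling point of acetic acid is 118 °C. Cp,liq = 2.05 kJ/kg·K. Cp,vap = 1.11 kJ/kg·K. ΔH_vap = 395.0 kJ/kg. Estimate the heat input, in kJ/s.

liquid 76.2→118 °C: 85.69 kJ/kg
vaporisation at 118 °C: 395 kJ/kg
vapour 118→222 °C: 115.44 kJ/kg
Δh = 85.69 + 395 + 115.44 = 596.13 kJ/kg
Q = ṁ·Δh = 103.4 kg/h × 596.13 kJ/kg = 61640 kJ/h
|Q| = 17.122 kW

Q = 17.1 kJ/s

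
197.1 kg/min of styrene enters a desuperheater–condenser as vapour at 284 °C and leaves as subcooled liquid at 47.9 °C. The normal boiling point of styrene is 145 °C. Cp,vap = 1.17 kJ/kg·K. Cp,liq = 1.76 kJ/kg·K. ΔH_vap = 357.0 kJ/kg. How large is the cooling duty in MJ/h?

Q_c = 8170 MJ/h

vapour 284→145 °C: -162.63 kJ/kg
condensation at 145 °C: -357 kJ/kg
liquid 145→47.9 °C: -170.9 kJ/kg
Δh = -162.63 + -357 + -170.9 = -690.53 kJ/kg
Q = ṁ·Δh = 197.1 kg/min × -690.53 kJ/kg = -136100 kJ/min
|Q| = 2268.4 kW = 8166.2 MJ/h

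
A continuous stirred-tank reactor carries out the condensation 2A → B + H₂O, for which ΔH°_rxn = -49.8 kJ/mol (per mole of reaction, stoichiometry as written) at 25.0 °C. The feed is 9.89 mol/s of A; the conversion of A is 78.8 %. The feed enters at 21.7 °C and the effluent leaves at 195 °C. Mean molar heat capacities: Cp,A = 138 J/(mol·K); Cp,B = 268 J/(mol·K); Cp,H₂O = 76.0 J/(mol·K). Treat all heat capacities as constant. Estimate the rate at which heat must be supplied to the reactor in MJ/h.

Extent of reaction ξ = 0.788 × 9.89 / 2 = 3.8967 mol/s
Reaction term: ξ·ΔH°_rxn = 3.8967 × -49.8 = -194.05 kJ/s
Sensible, feed 21.7→25 °C: 4.5039 kJ/s
Outlet flows (mol/s): A 2.0967, B 3.8967, H₂O 3.8967
Sensible, products 25→195 °C: 277.06 kJ/s
Q = ΔH = 87.515 kJ/s = 87.515 kW
Heat supplied = 315.05 MJ/h

Q_in = 315 MJ/h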